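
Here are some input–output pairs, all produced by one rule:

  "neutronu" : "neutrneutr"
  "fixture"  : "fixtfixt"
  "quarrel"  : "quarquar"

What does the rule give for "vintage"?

vintvint

Each output is the input with this applied: delete the last 3 characters, then write the whole string twice.
"vintage" → "vint" → "vintvint".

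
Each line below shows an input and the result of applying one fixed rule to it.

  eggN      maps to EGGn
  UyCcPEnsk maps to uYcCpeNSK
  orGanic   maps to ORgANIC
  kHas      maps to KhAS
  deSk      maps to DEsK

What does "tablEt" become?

The transformation: flip the case of every letter.
So "tablEt" becomes "TABLeT".

TABLeT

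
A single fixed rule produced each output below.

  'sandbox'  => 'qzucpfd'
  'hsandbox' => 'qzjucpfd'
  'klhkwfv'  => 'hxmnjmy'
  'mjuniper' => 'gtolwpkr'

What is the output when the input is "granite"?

What's happening: shift every letter 2 places forward in the alphabet (wrapping around), then move the last 2 characters to the front (rotate right by 2).
Applying both steps to "granite": "itcpkvg", then "vgitcpk".

vgitcpk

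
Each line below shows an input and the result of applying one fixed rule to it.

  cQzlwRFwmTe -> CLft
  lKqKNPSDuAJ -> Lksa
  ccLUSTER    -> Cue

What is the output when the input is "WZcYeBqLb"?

Rule — flip the case of every letter, then keep one character in every 3, starting at position 1 (positions 1st, 4th, 7th, ...).
So "WZcYeBqLb" becomes "wyQ".

wyQ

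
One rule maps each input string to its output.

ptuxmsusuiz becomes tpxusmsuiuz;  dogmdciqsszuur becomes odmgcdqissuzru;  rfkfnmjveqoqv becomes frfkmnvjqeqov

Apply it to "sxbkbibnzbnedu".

The rule is to swap each adjacent pair of characters (1↔2, 3↔4, ...).
For "sxbkbibnzbnedu" the result is "xskbibnbbzenud".

xskbibnbbzenud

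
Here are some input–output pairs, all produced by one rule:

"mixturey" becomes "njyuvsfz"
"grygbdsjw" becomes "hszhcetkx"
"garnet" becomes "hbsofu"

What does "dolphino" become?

epmqijop

The rule is to shift every letter 1 place forward in the alphabet (wrapping around).
On "dolphino" that produces "epmqijop".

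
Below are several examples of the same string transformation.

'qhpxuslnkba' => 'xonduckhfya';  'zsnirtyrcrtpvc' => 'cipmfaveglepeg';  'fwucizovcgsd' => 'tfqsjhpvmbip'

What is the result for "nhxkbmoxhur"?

uheaukxozbk

In each case the input is transformed by: move the last 3 characters to the front (rotate right by 3), then shift every letter 13 places forward in the alphabet (wrapping around) — i.e. ROT13.
Working it through for "nhxkbmoxhur": intermediate "hurnhxkbmox", final "uheaukxozbk".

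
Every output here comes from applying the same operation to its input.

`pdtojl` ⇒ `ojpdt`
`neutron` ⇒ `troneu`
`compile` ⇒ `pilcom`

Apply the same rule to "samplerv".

Looking at the pairs, the operation is to delete the last character, then move the first 3 characters to the end (rotate left by 3).
Working it through for "samplerv": intermediate "sampler", final "plersam".

plersam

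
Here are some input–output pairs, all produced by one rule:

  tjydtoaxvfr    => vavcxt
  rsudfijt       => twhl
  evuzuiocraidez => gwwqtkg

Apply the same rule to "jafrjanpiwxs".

lhlpkz

Rule — shift every letter 2 places forward in the alphabet (wrapping around), then keep every other character starting from the first (positions 1st, 3rd, 5th, ...).
Applying both steps to "jafrjanpiwxs": "lchtlcprkyzu", then "lhlpkz".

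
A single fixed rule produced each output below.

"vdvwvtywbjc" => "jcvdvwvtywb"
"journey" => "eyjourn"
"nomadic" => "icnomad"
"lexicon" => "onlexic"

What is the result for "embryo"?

The transformation: move the last 2 characters to the front (rotate right by 2).
For "embryo" the result is "yoembr".

yoembr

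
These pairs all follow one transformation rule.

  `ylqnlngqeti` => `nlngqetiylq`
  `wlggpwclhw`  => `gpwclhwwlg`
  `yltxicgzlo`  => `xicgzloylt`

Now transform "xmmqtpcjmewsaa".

qtpcjmewsaaxmm

Looking at the pairs, the operation is to move the first 3 characters to the end (rotate left by 3).
Doing the same to "xmmqtpcjmewsaa": "qtpcjmewsaaxmm".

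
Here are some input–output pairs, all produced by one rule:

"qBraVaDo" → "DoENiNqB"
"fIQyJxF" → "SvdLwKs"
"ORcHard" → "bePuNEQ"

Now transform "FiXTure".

The rule is to flip the case of every letter, then shift every letter 13 places forward in the alphabet (wrapping around) — i.e. ROT13.
Working it through for "FiXTure": intermediate "fIxtURE", final "sVkgHER".
(Check on "qBraVaDo": → "QbRAvAdO" → "DoENiNqB" ✓)

sVkgHER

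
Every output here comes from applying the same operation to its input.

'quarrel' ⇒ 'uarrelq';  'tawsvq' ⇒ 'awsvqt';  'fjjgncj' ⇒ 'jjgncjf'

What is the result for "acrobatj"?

Rule — move the first character to the end.
Applying that to "acrobatj" gives "crobatja".

crobatja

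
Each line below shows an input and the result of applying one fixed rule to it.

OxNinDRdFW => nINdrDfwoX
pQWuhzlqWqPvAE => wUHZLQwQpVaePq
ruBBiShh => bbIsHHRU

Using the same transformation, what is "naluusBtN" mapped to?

The rule is to move the first 2 characters to the end (rotate left by 2), then flip the case of every letter.
Starting from "naluusBtN": after the first operation, "luusBtNna"; after the second, "LUUSbTnNA".
(Check on "ruBBiShh": → "BBiShhru" → "bbIsHHRU" ✓)

LUUSbTnNA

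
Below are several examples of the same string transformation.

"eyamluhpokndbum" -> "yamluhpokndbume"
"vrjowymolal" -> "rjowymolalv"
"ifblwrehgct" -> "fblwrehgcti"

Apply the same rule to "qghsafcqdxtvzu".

The transformation: move the first character to the end.
On "qghsafcqdxtvzu" that produces "ghsafcqdxtvzuq".

ghsafcqdxtvzuq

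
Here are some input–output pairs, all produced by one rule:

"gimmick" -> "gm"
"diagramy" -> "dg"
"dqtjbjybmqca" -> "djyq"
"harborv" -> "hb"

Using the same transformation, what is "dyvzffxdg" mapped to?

What's happening: move the last 2 characters to the front (rotate right by 2), then keep one character in every 3, starting at position 3 (positions 3rd, 6th, 9th, ...).
Starting from "dyvzffxdg": after the first operation, "dgdyvzffx"; after the second, "dzx".
(Check on "gimmick": → "ckgimmi" → "gm" ✓)

dzx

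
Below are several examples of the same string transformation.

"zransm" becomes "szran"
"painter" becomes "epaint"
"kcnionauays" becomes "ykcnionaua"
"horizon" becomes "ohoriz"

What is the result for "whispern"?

rwhispe

Each output is the input with this applied: delete the last character, then move the last character to the front.
"whispern" → "rwhispe".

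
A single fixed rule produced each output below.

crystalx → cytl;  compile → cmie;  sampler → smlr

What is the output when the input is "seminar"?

smnr

Each output is the input with this applied: keep every other character starting from the first (positions 1st, 3rd, 5th, ...).
For "seminar" the result is "smnr".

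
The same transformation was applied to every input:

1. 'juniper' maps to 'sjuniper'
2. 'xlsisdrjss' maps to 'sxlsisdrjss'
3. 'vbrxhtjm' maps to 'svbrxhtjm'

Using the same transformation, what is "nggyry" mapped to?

Rule — prepend "s".
So "nggyry" becomes "snggyry".

snggyry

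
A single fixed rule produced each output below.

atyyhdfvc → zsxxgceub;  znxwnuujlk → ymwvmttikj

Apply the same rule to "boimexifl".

anhldwhek

Looking at the pairs, the operation is to shift every letter 1 place backward in the alphabet (wrapping around).
Doing the same to "boimexifl": "anhldwhek".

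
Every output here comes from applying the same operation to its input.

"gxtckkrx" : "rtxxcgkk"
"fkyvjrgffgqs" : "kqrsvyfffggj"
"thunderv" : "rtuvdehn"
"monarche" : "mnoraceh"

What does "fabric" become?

firabc

In each case the input is transformed by: sort the characters into alphabetical order, then swap the front and back halves of the string.
Starting from "fabric": after the first operation, "abcfir"; after the second, "firabc".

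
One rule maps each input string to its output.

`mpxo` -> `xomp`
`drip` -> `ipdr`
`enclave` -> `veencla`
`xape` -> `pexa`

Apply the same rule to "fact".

The rule is to move the last 2 characters to the front (rotate right by 2).
"fact" → "ctfa".

ctfa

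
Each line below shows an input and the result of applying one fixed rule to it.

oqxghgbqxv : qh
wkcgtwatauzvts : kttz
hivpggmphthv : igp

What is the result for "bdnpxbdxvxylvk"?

What's happening: keep one character in every 3, starting at position 2 (positions 2nd, 5th, 8th, ...), then delete the last character.
So "bdnpxbdxvxylvk" becomes "dxxy".
(Check on "oqxghgbqxv": → "qhq" → "qh" ✓)

dxxy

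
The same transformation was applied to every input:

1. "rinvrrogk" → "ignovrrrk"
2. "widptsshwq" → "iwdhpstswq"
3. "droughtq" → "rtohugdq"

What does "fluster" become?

What's happening: take characters alternately from the front and the back (1st, last, 2nd, 2nd-last, ...), then move the first 2 characters to the end (rotate left by 2).
For "fluster" the result is "leutsfr".

leutsfr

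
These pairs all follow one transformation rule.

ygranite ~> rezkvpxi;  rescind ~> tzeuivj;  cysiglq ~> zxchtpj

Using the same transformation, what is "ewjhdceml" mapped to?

yutvdcvna

Rule — shift every letter 9 places backward in the alphabet (wrapping around), then move the first 3 characters to the end (rotate left by 3).
On "ewjhdceml": the first step gives "vnayutvdc", and the second then gives "yutvdcvna".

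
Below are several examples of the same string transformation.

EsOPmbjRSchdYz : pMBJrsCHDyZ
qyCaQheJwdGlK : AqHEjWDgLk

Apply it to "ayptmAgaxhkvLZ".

TMaGAXHKVlz

What's happening: delete the first 3 characters, then flip the case of every letter.
Starting from "ayptmAgaxhkvLZ": after the first operation, "tmAgaxhkvLZ"; after the second, "TMaGAXHKVlz".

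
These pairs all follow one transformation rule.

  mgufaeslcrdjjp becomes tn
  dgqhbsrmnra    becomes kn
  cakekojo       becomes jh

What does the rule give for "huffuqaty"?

ob

Rule — shift every letter 7 places forward in the alphabet (wrapping around), then keep only the first 2 characters.
On "huffuqaty" that produces "ob".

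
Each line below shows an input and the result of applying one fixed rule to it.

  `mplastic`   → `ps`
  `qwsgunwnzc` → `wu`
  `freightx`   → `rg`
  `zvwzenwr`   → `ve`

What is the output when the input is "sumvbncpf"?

ub

The pattern: keep one character in every 3, starting at position 2 (positions 2nd, 5th, 8th, ...), then delete the last character.
Working it through for "sumvbncpf": intermediate "ubp", final "ub".
(Check on "mplastic": → "psc" → "ps" ✓)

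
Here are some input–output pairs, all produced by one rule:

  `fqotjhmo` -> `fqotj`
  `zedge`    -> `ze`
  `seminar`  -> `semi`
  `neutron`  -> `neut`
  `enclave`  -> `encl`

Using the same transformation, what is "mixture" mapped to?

Looking at the pairs, the operation is to delete the last 3 characters.
Applying that to "mixture" gives "mixt".

mixt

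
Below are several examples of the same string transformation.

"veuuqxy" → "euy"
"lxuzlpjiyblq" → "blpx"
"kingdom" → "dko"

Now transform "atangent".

Rule — sort the characters into alphabetical order, then keep one character in every 3, starting at position 1 (positions 1st, 4th, 7th, ...).
For "atangent", step one produces "aaegnntt"; step two turns that into "agt".

agt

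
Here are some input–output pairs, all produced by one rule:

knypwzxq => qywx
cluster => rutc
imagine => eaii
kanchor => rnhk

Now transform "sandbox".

xnbs

The transformation: swap the first and last characters, then keep every other character starting from the first (positions 1st, 3rd, 5th, ...).
On "sandbox": the first step gives "xandbos", and the second then gives "xnbs".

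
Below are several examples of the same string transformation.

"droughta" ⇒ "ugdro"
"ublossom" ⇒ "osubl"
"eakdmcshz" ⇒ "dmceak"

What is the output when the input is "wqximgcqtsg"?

imgcqwqx

Each output is the input with this applied: delete the last 3 characters, then move the first 3 characters to the end (rotate left by 3).
On "wqximgcqtsg": the first step gives "wqximgcq", and the second then gives "imgcqwqx".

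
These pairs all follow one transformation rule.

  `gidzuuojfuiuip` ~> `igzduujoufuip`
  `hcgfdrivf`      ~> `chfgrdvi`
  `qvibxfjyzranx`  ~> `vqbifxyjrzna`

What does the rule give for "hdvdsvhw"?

dhdvvsw

Looking at the pairs, the operation is to swap each adjacent pair of characters (1↔2, 3↔4, ...), then delete the last character.
For "hdvdsvhw", step one produces "dhdvvswh"; step two turns that into "dhdvvsw".
(Check on "gidzuuojfuiuip": → "igzduujoufuipi" → "igzduujoufuip" ✓)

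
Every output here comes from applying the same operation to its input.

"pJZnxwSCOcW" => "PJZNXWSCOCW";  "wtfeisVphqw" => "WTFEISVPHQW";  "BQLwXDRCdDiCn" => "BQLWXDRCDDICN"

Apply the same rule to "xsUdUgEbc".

XSUDUGEBC

Each output is the input with this applied: convert every letter to uppercase.
"xsUdUgEbc" → "XSUDUGEBC".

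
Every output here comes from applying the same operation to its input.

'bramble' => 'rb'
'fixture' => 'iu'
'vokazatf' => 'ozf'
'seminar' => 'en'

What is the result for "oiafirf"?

ii

The pattern: keep one character in every 3, starting at position 2 (positions 2nd, 5th, 8th, ...).
Applying that to "oiafirf" gives "ii".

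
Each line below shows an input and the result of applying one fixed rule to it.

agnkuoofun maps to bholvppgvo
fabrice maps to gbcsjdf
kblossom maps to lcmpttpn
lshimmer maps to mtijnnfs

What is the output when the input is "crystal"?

What's happening: shift every letter 1 place forward in the alphabet (wrapping around).
So "crystal" becomes "dsztubm".

dsztubm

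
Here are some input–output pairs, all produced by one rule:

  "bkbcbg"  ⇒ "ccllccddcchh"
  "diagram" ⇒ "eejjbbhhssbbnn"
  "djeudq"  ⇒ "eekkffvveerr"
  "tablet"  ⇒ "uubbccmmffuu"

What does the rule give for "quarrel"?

The transformation: double every character, then shift every letter 1 place forward in the alphabet (wrapping around).
"quarrel" → "qquuaarrrreell" → "rrvvbbssssffmm".

rrvvbbssssffmm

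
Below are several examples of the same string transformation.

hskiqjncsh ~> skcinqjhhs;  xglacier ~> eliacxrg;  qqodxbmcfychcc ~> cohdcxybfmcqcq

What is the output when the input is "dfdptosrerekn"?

kdeprteorsdnf

The rule is to take characters alternately from the front and the back (1st, last, 2nd, 2nd-last, ...), then move the first 3 characters to the end (rotate left by 3).
Starting from "dfdptosrerekn": after the first operation, "dnfkdeprteors"; after the second, "kdeprteorsdnf".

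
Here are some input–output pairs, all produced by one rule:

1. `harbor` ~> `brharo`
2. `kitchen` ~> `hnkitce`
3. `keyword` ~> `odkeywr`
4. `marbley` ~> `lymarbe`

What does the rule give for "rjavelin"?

lnrjavei

The transformation: move the last 2 characters to the front (rotate right by 2), then swap the first and last characters.
On "rjavelin": the first step gives "inrjavel", and the second then gives "lnrjavei".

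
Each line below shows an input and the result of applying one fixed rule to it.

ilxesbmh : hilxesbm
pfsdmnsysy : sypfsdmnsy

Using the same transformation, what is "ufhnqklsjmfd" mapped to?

What's happening: swap the front and back halves of the string, then move the first 3 characters to the end (rotate left by 3).
"ufhnqklsjmfd" → "lsjmfdufhnqk" → "mfdufhnqklsj".

mfdufhnqklsj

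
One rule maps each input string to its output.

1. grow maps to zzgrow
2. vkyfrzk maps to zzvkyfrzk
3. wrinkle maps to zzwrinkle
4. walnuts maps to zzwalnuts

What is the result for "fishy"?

zzfishy

Looking at the pairs, the operation is to prepend "zz".
On "fishy" that produces "zzfishy".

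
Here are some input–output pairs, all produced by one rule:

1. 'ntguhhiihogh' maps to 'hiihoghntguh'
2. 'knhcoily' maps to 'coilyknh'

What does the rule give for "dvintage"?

Looking at the pairs, the operation is to move the last character to the front, then swap the front and back halves of the string.
Applying both steps to "dvintage": "edvintag", then "ntagedvi".

ntagedvi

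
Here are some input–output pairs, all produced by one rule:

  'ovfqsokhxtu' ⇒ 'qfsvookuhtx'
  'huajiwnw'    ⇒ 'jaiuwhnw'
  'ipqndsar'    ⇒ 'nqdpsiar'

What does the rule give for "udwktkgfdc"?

kwtdkugcfd

The pattern: move the first 3 characters to the end (rotate left by 3), then take characters alternately from the front and the back (1st, last, 2nd, 2nd-last, ...).
Applying both steps to "udwktkgfdc": "ktkgfdcudw", then "kwtdkugcfd".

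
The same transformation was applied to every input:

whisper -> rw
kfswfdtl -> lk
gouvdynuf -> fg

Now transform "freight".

The rule is to move the last character to the front, then keep only the first 2 characters.
Applying both steps to "freight": "tfreigh", then "tf".

tf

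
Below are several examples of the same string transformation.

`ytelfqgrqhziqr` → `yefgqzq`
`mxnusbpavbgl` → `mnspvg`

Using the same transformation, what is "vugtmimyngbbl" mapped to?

The pattern: keep every other character starting from the first (positions 1st, 3rd, 5th, ...).
On "vugtmimyngbbl" that produces "vgmmnbl".

vgmmnbl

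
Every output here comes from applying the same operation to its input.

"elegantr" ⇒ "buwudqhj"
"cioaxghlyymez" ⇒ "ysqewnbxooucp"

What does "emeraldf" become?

cuhubqvt

The rule is to shift every letter 10 places backward in the alphabet (wrapping around), then swap each adjacent pair of characters (1↔2, 3↔4, ...).
So "emeraldf" becomes "cuhubqvt".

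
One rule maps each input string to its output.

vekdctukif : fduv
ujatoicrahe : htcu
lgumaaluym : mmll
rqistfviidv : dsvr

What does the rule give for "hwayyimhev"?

What's happening: keep one character in every 3, starting at position 1 (positions 1st, 4th, 7th, ...), then swap the first and last characters.
Working it through for "hwayyimhev": intermediate "hymv", final "vymh".

vymh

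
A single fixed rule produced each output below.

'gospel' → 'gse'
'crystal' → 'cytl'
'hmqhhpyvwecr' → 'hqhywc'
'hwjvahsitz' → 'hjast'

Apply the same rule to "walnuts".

The transformation: keep every other character starting from the first (positions 1st, 3rd, 5th, ...).
So "walnuts" becomes "wlus".

wlus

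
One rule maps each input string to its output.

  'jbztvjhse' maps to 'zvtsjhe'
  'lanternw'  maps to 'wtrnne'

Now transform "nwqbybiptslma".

ytsqpmlibba

Each output is the input with this applied: delete the first 2 characters, then sort the characters into reverse alphabetical order.
Starting from "nwqbybiptslma": after the first operation, "qbybiptslma"; after the second, "ytsqpmlibba".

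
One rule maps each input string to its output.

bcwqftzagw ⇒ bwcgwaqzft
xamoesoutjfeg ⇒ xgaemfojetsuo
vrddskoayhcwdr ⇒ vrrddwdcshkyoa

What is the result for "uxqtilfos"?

usxoqftli

The transformation: take characters alternately from the front and the back (1st, last, 2nd, 2nd-last, ...).
"uxqtilfos" → "usxoqftli".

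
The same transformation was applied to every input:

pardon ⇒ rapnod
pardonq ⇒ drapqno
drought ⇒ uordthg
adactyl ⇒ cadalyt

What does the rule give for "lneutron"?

tuenlnor

Each output is the input with this applied: move the last 3 characters to the front (rotate right by 3), then reverse the string.
"lneutron" → "ronlneut" → "tuenlnor".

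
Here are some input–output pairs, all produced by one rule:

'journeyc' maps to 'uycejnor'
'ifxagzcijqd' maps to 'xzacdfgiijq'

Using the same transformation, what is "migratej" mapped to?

rtaegijm

Rule — sort the characters into alphabetical order, then move the last 2 characters to the front (rotate right by 2).
Applying both steps to "migratej": "aegijmrt", then "rtaegijm".
(Check on "ifxagzcijqd": → "acdfgiijqxz" → "xzacdfgiijq" ✓)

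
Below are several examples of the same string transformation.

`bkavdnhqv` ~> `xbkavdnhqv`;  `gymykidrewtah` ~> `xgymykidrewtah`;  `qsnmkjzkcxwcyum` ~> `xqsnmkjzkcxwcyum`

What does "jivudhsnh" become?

xjivudhsnh

In each case the input is transformed by: prepend "x".
Applying that to "jivudhsnh" gives "xjivudhsnh".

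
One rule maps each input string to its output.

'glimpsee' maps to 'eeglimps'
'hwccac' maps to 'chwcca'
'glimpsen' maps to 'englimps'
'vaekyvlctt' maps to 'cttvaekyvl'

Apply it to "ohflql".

lohflq

The rule is to move the first 2 characters to the end (rotate left by 2), then swap the front and back halves of the string.
Working it through for "ohflql": intermediate "flqloh", final "lohflq".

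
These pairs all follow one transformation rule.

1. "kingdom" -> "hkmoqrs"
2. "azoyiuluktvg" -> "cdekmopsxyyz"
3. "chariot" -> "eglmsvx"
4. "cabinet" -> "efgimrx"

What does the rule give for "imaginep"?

eikmmqrt

The transformation: shift every letter 4 places forward in the alphabet (wrapping around), then sort the characters into alphabetical order.
"imaginep" → "mqekmrit" → "eikmmqrt".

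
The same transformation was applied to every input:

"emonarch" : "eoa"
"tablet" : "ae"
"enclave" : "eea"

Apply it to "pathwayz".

aa

In each case the input is transformed by: move the last character to the front, then keep only the vowels.
"pathwayz" → "zpathway" → "aa".
(Check on "tablet": → "ttable" → "ae" ✓)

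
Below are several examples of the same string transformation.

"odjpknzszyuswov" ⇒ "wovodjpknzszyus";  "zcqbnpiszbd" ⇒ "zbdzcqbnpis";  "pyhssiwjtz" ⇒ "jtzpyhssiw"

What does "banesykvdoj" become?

What's happening: move the last 3 characters to the front (rotate right by 3).
"banesykvdoj" → "dojbanesykv".

dojbanesykv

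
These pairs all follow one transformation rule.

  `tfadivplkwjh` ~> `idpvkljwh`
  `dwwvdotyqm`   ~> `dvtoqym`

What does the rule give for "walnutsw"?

The pattern: delete the first 3 characters, then swap each adjacent pair of characters (1↔2, 3↔4, ...).
Starting from "walnutsw": after the first operation, "nutsw"; after the second, "unstw".
(Check on "dwwvdotyqm": → "vdotyqm" → "dvtoqym" ✓)

unstw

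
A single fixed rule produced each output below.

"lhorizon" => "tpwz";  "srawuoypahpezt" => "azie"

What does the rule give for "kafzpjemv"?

Looking at the pairs, the operation is to shift every letter 8 places forward in the alphabet (wrapping around), then keep only the first 4 characters.
For "kafzpjemv", step one produces "sinhxrmud"; step two turns that into "sinh".

sinh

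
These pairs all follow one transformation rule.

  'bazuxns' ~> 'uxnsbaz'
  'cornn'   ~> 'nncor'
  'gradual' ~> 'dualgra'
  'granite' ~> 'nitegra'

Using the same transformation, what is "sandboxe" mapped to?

dboxesan

Rule — move the first 3 characters to the end (rotate left by 3).
Doing the same to "sandboxe": "dboxesan".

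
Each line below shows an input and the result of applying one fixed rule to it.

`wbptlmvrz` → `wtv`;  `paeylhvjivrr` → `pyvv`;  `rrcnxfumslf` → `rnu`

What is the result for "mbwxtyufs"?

The transformation: delete the last 2 characters, then keep one character in every 3, starting at position 1 (positions 1st, 4th, 7th, ...).
For "mbwxtyufs", step one produces "mbwxtyu"; step two turns that into "mxu".

mxu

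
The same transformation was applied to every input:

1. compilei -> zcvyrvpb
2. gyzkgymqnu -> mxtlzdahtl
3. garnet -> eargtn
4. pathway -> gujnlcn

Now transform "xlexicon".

What's happening: move the first 2 characters to the end (rotate left by 2), then shift every letter 13 places forward in the alphabet (wrapping around) — i.e. ROT13.
On "xlexicon": the first step gives "exiconxl", and the second then gives "rkvpbaky".
(Check on "garnet": → "rnetga" → "eargtn" ✓)

rkvpbaky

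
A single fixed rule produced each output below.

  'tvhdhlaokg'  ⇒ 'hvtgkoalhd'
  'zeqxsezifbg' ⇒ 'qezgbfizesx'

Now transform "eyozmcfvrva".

The rule is to reverse the string, then move the last 3 characters to the front (rotate right by 3).
Starting from "eyozmcfvrva": after the first operation, "avrvfcmzoye"; after the second, "oyeavrvfcmz".

oyeavrvfcmz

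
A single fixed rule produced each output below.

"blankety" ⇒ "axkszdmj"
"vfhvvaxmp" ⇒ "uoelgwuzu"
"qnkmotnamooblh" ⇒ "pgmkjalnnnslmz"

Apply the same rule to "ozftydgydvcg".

In each case the input is transformed by: take characters alternately from the front and the back (1st, last, 2nd, 2nd-last, ...), then shift every letter 1 place backward in the alphabet (wrapping around).
Working it through for "ozftydgydvcg": intermediate "ogzcfvtdyydg", final "nfybeuscxxcf".

nfybeuscxxcf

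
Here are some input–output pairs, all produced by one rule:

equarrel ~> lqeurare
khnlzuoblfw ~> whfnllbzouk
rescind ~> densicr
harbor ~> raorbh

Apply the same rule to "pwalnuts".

swtaulnp

Each output is the input with this applied: take characters alternately from the front and the back (1st, last, 2nd, 2nd-last, ...), then move the first character to the end.
Working it through for "pwalnuts": intermediate "pswtauln", final "swtaulnp".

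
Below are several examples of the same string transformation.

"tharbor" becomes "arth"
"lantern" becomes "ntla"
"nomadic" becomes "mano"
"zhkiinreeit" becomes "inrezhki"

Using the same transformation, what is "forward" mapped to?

The pattern: delete the last 3 characters, then swap the front and back halves of the string.
Applying both steps to "forward": "forw", then "rwfo".

rwfo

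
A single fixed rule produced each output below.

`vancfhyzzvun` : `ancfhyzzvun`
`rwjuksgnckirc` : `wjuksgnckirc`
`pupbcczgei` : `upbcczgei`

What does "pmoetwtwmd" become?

moetwtwmd

Looking at the pairs, the operation is to delete the first character.
For "pmoetwtwmd" the result is "moetwtwmd".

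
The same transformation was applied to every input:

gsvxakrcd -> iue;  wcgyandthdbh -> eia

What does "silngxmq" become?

Rule — shift every letter 2 places forward in the alphabet (wrapping around), then keep only the vowels.
Applying both steps to "silngxmq": "uknpizos", then "uio".

uio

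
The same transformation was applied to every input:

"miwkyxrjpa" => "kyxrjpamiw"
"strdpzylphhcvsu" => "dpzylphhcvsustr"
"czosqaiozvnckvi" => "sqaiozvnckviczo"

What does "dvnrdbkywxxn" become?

The transformation: move the first 3 characters to the end (rotate left by 3).
"dvnrdbkywxxn" → "rdbkywxxndvn".

rdbkywxxndvn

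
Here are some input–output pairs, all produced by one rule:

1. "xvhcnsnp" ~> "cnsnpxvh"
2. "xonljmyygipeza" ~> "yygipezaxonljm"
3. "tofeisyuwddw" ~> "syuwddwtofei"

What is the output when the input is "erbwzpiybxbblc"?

Each output is the input with this applied: swap the front and back halves of the string, then move the last character to the front.
Applying both steps to "erbwzpiybxbblc": "ybxbblcerbwzpi", then "iybxbblcerbwzp".

iybxbblcerbwzp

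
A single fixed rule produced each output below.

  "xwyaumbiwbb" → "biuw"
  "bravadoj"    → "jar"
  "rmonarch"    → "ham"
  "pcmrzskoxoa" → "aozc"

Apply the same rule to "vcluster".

What's happening: keep one character in every 3, starting at position 2 (positions 2nd, 5th, 8th, ...), then reverse the string.
"vcluster" → "csr" → "rsc".

rsc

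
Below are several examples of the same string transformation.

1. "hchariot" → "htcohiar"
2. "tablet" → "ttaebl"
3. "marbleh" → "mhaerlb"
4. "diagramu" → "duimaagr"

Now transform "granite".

The pattern: take characters alternately from the front and the back (1st, last, 2nd, 2nd-last, ...).
Doing the same to "granite": "gertain".

gertain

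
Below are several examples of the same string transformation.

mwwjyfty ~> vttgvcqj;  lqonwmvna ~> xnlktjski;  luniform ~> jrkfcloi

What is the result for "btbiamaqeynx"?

uqyfxjxnbvky

Each output is the input with this applied: swap the first and last characters, then shift every letter 3 places backward in the alphabet (wrapping around).
On "btbiamaqeynx": the first step gives "xtbiamaqeynb", and the second then gives "uqyfxjxnbvky".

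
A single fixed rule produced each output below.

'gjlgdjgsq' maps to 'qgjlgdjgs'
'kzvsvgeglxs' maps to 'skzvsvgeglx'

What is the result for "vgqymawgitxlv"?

The rule is to move the last character to the front.
Doing the same to "vgqymawgitxlv": "vvgqymawgitxl".

vvgqymawgitxl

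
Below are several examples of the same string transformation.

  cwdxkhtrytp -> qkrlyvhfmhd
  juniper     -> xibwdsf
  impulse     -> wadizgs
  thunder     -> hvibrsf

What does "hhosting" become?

Each output is the input with this applied: shift every letter 12 places backward in the alphabet (wrapping around).
Doing the same to "hhosting": "vvcghwbu".

vvcghwbu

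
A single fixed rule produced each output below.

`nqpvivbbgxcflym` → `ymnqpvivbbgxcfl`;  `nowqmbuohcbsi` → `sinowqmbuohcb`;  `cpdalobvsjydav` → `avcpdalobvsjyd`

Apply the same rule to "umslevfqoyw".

ywumslevfqo

The rule is to move the last 2 characters to the front (rotate right by 2).
"umslevfqoyw" → "ywumslevfqo".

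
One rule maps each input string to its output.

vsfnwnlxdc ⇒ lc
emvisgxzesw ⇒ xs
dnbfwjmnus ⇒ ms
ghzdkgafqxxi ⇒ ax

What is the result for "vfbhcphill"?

hl

The transformation: keep one character in every 3, starting at position 1 (positions 1st, 4th, 7th, ...), then keep only the last 2 characters.
"vfbhcphill" → "vhhl" → "hl".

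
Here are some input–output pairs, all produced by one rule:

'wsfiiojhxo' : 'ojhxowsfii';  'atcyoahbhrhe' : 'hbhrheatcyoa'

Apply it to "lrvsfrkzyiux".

kzyiuxlrvsfr

The transformation: swap the front and back halves of the string.
So "lrvsfrkzyiux" becomes "kzyiuxlrvsfr".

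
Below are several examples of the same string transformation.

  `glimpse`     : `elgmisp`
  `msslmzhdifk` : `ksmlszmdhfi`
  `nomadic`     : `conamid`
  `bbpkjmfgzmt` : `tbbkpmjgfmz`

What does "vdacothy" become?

The rule is to swap each adjacent pair of characters (1↔2, 3↔4, ...), then move the last character to the front.
"vdacothy" → "dvcatoyh" → "hdvcatoy".

hdvcatoy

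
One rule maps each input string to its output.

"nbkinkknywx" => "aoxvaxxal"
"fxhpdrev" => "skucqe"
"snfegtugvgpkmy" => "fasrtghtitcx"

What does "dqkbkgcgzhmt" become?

qdxoxtptmu

Rule — shift every letter 13 places forward in the alphabet (wrapping around) — i.e. ROT13, then delete the last 2 characters.
"dqkbkgcgzhmt" → "qdxoxtptmuzg" → "qdxoxtptmu".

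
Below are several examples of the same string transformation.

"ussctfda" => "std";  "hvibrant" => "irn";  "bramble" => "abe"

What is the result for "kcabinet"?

The rule is to delete the first 2 characters, then keep every other character starting from the first (positions 1st, 3rd, 5th, ...).
For "kcabinet", step one produces "abinet"; step two turns that into "aie".

aie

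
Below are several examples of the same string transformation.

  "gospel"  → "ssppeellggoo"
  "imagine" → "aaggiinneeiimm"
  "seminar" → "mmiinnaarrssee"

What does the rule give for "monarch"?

nnaarrcchhmmoo

The pattern: move the first 2 characters to the end (rotate left by 2), then double every character.
On "monarch": the first step gives "narchmo", and the second then gives "nnaarrcchhmmoo".
(Check on "gospel": → "spelgo" → "ssppeellggoo" ✓)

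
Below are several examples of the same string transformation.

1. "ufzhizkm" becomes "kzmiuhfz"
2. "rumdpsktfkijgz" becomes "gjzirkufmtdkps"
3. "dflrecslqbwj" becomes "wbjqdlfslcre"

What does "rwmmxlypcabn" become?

bancrpwymlmx

Rule — move the last 2 characters to the front (rotate right by 2), then take characters alternately from the front and the back (1st, last, 2nd, 2nd-last, ...).
For "rwmmxlypcabn", step one produces "bnrwmmxlypca"; step two turns that into "bancrpwymlmx".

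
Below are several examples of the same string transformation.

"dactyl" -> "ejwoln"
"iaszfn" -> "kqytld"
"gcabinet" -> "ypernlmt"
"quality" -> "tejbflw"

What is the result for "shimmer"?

xpcdstx

Rule — move the last 3 characters to the front (rotate right by 3), then shift every letter 11 places forward in the alphabet (wrapping around).
Working it through for "shimmer": intermediate "mershim", final "xpcdstx".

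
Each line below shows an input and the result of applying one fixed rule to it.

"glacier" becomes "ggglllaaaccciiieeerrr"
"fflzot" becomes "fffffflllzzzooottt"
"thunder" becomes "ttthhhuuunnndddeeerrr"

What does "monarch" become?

mmmooonnnaaarrrccchhh

Looking at the pairs, the operation is to repeat every character 3 times.
For "monarch" the result is "mmmooonnnaaarrrccchhh".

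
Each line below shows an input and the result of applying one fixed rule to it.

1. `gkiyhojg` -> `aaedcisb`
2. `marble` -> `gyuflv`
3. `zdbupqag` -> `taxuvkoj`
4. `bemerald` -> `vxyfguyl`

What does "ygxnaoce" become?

Each output is the input with this applied: shift every letter 6 places backward in the alphabet (wrapping around), then take characters alternately from the front and the back (1st, last, 2nd, 2nd-last, ...).
So "ygxnaoce" becomes "syawrihu".

syawrihu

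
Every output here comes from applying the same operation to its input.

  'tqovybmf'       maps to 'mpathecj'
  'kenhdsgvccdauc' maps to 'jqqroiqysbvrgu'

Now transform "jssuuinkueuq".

byisiexggiiw

Looking at the pairs, the operation is to swap the front and back halves of the string, then shift every letter 12 places backward in the alphabet (wrapping around).
On "jssuuinkueuq": the first step gives "nkueuqjssuui", and the second then gives "byisiexggiiw".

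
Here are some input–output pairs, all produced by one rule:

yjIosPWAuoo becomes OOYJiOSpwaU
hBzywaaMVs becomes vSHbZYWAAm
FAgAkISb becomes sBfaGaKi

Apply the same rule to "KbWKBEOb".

oBkBwkbe

The rule is to move the last 2 characters to the front (rotate right by 2), then flip the case of every letter.
Working it through for "KbWKBEOb": intermediate "ObKbWKBE", final "oBkBwkbe".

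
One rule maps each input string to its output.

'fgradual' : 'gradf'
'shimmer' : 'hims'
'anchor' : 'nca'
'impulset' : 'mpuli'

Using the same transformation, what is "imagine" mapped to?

magi

The pattern: delete the last 3 characters, then move the first character to the end.
On "imagine": the first step gives "imag", and the second then gives "magi".
(Check on "shimmer": → "shim" → "hims" ✓)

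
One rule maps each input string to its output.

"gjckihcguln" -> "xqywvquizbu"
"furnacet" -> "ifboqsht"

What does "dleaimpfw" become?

What's happening: move the first character to the end, then shift every letter 12 places backward in the alphabet (wrapping around).
For "dleaimpfw", step one produces "leaimpfwd"; step two turns that into "zsowadtkr".

zsowadtkr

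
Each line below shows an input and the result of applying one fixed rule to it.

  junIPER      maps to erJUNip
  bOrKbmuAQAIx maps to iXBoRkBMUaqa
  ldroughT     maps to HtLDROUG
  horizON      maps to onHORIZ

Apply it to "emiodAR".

arEMIOD

Each output is the input with this applied: move the last 2 characters to the front (rotate right by 2), then flip the case of every letter.
For "emiodAR" the result is "arEMIOD".
(Check on "junIPER": → "ERjunIP" → "erJUNip" ✓)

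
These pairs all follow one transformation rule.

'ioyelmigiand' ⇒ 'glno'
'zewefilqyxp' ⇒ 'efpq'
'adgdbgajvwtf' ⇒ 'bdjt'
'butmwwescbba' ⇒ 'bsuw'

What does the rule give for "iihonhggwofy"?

The pattern: keep one character in every 3, starting at position 2 (positions 2nd, 5th, 8th, ...), then sort the characters into alphabetical order.
On "iihonhggwofy": the first step gives "ingf", and the second then gives "fgin".

fgin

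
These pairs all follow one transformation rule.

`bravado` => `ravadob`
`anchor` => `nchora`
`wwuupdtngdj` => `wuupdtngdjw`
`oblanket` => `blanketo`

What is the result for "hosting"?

In each case the input is transformed by: move the first character to the end.
Doing the same to "hosting": "ostingh".

ostingh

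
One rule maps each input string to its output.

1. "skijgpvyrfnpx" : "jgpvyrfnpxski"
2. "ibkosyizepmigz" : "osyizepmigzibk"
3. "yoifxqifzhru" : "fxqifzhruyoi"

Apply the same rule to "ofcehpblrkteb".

ehpblrktebofc

The pattern: move the first 3 characters to the end (rotate left by 3).
So "ofcehpblrkteb" becomes "ehpblrktebofc".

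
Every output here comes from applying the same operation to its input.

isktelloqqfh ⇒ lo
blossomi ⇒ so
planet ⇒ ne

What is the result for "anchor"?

The rule is to swap the front and back halves of the string, then keep only the first 2 characters.
"anchor" → "horanc" → "ho".

ho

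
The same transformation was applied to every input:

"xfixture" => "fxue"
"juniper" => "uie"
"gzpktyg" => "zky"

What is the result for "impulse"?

mus

Each output is the input with this applied: keep every other character starting from the second (positions 2nd, 4th, 6th, ...).
"impulse" → "mus".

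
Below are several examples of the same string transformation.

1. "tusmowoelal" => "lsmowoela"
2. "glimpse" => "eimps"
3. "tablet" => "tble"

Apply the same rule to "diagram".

In each case the input is transformed by: delete the first 2 characters, then move the last character to the front.
On "diagram": the first step gives "agram", and the second then gives "magra".

magra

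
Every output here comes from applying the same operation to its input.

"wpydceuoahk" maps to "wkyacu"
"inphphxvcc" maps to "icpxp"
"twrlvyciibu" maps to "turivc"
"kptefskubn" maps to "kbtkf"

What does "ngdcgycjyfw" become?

nwdygc

What's happening: keep every other character starting from the first (positions 1st, 3rd, 5th, ...), then take characters alternately from the front and the back (1st, last, 2nd, 2nd-last, ...).
So "ngdcgycjyfw" becomes "nwdygc".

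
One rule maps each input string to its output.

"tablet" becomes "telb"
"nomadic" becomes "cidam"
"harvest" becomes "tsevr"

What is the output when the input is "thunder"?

Each output is the input with this applied: reverse the string, then delete the last 2 characters.
Starting from "thunder": after the first operation, "rednuht"; after the second, "rednu".

rednu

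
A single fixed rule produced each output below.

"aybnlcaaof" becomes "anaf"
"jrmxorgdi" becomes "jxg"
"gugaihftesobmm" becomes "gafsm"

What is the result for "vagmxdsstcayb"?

vmscb

Each output is the input with this applied: keep one character in every 3, starting at position 1 (positions 1st, 4th, 7th, ...).
Applying that to "vagmxdsstcayb" gives "vmscb".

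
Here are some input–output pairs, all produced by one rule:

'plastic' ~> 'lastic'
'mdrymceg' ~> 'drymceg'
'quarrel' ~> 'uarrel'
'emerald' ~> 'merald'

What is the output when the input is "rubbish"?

ubbish

What's happening: delete the first character.
Doing the same to "rubbish": "ubbish".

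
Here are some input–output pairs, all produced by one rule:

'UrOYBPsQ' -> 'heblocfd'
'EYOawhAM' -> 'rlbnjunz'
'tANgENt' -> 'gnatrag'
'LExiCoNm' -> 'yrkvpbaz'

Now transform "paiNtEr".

cnvagre

The transformation: shift every letter 13 places forward in the alphabet (wrapping around) — i.e. ROT13, then convert every letter to lowercase.
"paiNtEr" → "cnvAgRe" → "cnvagre".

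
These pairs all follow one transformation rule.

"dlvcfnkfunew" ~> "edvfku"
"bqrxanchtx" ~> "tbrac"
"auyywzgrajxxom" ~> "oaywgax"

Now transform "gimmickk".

kgmi

Rule — move the last 3 characters to the front (rotate right by 3), then keep every other character starting from the second (positions 2nd, 4th, 6th, ...).
Applying both steps to "gimmickk": "ckkgimmi", then "kgmi".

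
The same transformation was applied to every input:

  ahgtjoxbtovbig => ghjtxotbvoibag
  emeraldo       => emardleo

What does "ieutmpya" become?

uemtypia

In each case the input is transformed by: move the first character to the end, then swap each adjacent pair of characters (1↔2, 3↔4, ...).
Starting from "ieutmpya": after the first operation, "eutmpyai"; after the second, "uemtypia".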